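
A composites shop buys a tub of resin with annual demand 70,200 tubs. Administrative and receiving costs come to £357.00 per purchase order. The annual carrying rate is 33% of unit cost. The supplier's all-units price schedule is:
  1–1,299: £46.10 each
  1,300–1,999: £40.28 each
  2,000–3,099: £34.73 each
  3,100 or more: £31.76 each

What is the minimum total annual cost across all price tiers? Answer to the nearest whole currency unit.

TC* ≈ £2,253,882

Holding cost per unit per year at price C is H = 0.33·C.
Evaluate total cost at each tier's feasible EOQ or, if the EOQ is below the tier, at the tier's minimum quantity.
Tier 1 (£46.10): EOQ = 1815.1 exceeds tier's upper bound 1299, so this tier is dominated.
EOQ at £40.28 = 1941.9 (feasible in tier 2): TC = 70,200×£40.28 + (70,200/1941.9)×357 + (1941.9/2)×0.33×£40.28 = £2,853,467.86.
EOQ at £34.73 = 2091.3 (feasible in tier 3): TC = 70,200×£34.73 + (70,200/2091.3)×357 + (2091.3/2)×0.33×£34.73 = £2,462,013.74.
EOQ at £31.76 = 2186.9 < 3100, so use break Q=3100: TC = 70,200×£31.76 + (70,200/3100.0)×357 + (3100.0/2)×0.33×£31.76 = £2,253,881.56.
Lowest total cost among the candidates is at Q = 3100.0.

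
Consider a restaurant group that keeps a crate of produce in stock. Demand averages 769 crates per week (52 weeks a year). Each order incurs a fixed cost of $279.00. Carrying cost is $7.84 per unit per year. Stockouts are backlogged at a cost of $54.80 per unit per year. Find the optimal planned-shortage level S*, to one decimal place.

S* ≈ 225.7 crates

Annual demand D = 769 × 52 = 39,988.
With planned backorders, Q* = √(2DS/H) · √((H+B)/B).
√(2DS/H) = √(2 × 39,988 × 279 / 7.84) = 1687.034.
√((H+B)/B) = √((7.84+54.8)/54.8) = 1.0691.
Q* ≈ 1803.680.
S* = Q* · H/(H+B) = 1803.680 × 7.84/62.64 ≈ 225.748.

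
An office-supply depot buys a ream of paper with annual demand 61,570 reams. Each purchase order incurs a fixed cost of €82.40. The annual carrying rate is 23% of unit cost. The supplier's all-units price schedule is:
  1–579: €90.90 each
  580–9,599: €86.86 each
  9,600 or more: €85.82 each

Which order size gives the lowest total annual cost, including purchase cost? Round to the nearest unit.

Q* ≈ 713 reams

Holding cost per unit per year at price C is H = 0.23·C.
Candidates are each tier's EOQ (if it falls in that tier) and each price-break quantity.
Tier 1 (€90.90): EOQ = 696.7 exceeds tier's upper bound 579, so this tier is dominated.
EOQ at €86.86 = 712.7 (feasible in tier 2): TC = 61,570×€86.86 + (61,570/712.7)×82.4 + (712.7/2)×0.23×€86.86 = €5,362,207.81.
EOQ at €85.82 = 717.0 < 9600, so use break Q=9600: TC = 61,570×€85.82 + (61,570/9600.0)×82.4 + (9600.0/2)×0.23×€85.82 = €5,379,211.16.
Lowest total cost is €5,362,207.81 at Q = 712.7.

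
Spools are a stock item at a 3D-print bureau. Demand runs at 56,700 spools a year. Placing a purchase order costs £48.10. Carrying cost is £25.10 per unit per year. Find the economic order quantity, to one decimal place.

Q* ≈ 466.2 spools

EOQ = √(2DS / H) = √(2 × 56,700 × 48.1 / 25.1).
= √(5,454,540 / 25.1) = √217,312.3506 ≈ 466.168.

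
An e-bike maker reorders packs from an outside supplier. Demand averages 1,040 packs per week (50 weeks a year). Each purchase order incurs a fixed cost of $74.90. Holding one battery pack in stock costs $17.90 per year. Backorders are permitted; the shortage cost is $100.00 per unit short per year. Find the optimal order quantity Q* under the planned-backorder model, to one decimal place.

Annual demand D = 1,040 × 50 = 52,000.
With planned backorders, Q* = √(2DS/H) · √((H+B)/B).
√(2DS/H) = √(2 × 52,000 × 74.9 / 17.9) = 659.677.
√((H+B)/B) = √((17.9+100)/100) = 1.0858.
Q* ≈ 716.288.

Q* ≈ 716.3 packs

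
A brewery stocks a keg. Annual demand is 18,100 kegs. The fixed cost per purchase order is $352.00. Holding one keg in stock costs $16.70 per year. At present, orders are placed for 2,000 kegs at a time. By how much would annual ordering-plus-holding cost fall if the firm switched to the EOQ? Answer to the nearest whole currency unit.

Extra cost ≈ $5,298 per year

EOQ = √(2DS/H) = √(2 × 18,100 × 352 / 16.7) ≈ 873.51.
Cost at Q* = (D/Q*)S + (Q*/2)H = √(2DSH) ≈ $14,587.60.
Cost at Q = 2,000: (18,100/2,000)×352 + (2,000/2)×16.7 = $3,185.60 + $16,700.00 = $19,885.60.
Excess = $19,885.60 − $14,587.60 = $5,298.00.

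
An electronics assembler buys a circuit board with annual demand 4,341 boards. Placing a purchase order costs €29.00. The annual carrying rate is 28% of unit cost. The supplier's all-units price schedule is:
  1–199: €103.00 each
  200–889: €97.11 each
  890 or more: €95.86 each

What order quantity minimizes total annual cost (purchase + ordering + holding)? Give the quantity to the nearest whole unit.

Q* ≈ 200 boards

Holding cost per unit per year at price C is H = 0.28·C.
For each price level, check whether its EOQ is feasible; otherwise the best quantity at that price is the breakpoint.
EOQ at €103.00 = 93.4 (feasible in tier 1): TC = 4,341×€103.00 + (4,341/93.4)×29 + (93.4/2)×0.28×€103.00 = €449,817.68.
EOQ at €97.11 = 96.2 < 200, so use break Q=200: TC = 4,341×€97.11 + (4,341/200.0)×29 + (200.0/2)×0.28×€97.11 = €424,903.04.
EOQ at €95.86 = 96.9 < 890, so use break Q=890: TC = 4,341×€95.86 + (4,341/890.0)×29 + (890.0/2)×0.28×€95.86 = €428,213.86.
Lowest total cost is €424,903.04 at Q = 200.0.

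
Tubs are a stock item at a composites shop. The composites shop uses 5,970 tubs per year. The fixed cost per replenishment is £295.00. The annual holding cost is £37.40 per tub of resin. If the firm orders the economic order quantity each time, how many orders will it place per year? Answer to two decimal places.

Q* = √(2DS/H) = √(2 × 5,970 × 295 / 37.4) ≈ 306.89.
Orders per year = D / Q* = 5,970 / 306.89 ≈ 19.453.

N ≈ 19.45 orders per year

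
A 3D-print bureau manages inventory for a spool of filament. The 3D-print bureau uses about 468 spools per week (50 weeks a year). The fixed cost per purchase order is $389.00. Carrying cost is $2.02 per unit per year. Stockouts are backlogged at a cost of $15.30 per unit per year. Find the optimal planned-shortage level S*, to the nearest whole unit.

Annual demand D = 468 × 50 = 23,400.
With planned backorders, Q* = √(2DS/H) · √((H+B)/B).
√(2DS/H) = √(2 × 23,400 × 389 / 2.02) = 3002.078.
√((H+B)/B) = √((2.02+15.3)/15.3) = 1.0640.
Q* ≈ 3194.113.
S* = Q* · H/(H+B) = 3194.113 × 2.02/17.32 ≈ 372.524.

S* ≈ 373 spools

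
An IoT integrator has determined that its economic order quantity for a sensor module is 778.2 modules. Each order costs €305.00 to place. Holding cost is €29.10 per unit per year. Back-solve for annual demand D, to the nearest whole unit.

The basic EOQ model gives Q* = √(2DS/H); rearrange for the unknown.
From Q* = √(2DS/H): D = Q*²H / (2S) = 778.2² × 29.1 / (2 × 305) = 28889.871.

D ≈ 28,890 modules per year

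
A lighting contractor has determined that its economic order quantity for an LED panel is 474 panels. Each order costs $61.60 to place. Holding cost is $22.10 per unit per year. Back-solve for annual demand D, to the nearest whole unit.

Squaring Q* = √(2DS/H) gives Q*² = 2DS/H.
From Q* = √(2DS/H): D = Q*²H / (2S) = 474² × 22.1 / (2 × 61.6) = 40303.081.

D ≈ 40,303 panels per year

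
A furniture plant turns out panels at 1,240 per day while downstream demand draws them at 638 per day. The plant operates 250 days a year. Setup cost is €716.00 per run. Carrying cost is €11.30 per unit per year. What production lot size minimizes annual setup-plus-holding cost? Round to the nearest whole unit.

Q* ≈ 6,452 panels

Annual demand D = 638 × 250 = 159,500.
Production build-up factor (1 − d/p) = 1 − 638/1,240 = 0.4855.
Q* = √(2DS / (H(1 − d/p))) = √(2 × 159,500 × 716 / (11.3 × 0.4855)).
= √(228,404,000 / 5.486) ≈ 6452.459.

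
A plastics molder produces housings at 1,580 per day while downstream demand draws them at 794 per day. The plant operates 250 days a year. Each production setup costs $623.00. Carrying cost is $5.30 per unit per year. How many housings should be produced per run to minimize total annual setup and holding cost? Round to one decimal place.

Annual demand D = 794 × 250 = 198,500.
Production build-up factor (1 − d/p) = 1 − 794/1,580 = 0.4975.
Q* = √(2DS / (H(1 − d/p))) = √(2 × 198,500 × 623 / (5.3 × 0.4975)).
= √(247,331,000 / 2.6366) ≈ 9685.423.

Q* ≈ 9,685.4 housings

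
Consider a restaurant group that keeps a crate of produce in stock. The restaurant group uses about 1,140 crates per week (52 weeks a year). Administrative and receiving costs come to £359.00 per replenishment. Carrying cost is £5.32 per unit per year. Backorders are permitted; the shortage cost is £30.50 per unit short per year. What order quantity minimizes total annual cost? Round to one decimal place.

Q* ≈ 3,065.3 crates

Annual demand D = 1,140 × 52 = 59,280.
With planned backorders, Q* = √(2DS/H) · √((H+B)/B).
√(2DS/H) = √(2 × 59,280 × 359 / 5.32) = 2828.528.
√((H+B)/B) = √((5.32+30.5)/30.5) = 1.0837.
Q* ≈ 3065.303.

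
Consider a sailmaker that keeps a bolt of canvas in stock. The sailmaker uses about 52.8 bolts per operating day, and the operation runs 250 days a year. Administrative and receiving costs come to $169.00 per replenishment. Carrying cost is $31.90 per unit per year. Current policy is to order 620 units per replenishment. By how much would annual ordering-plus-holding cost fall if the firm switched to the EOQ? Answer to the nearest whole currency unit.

Annual demand D = 52.8 × 250 = 13,200.
EOQ = √(2DS/H) = √(2 × 13,200 × 169 / 31.9) ≈ 373.98.
Cost at Q* = (D/Q*)S + (Q*/2)H = √(2DSH) ≈ $11,930.01.
Cost at Q = 620: (13,200/620)×169 + (620/2)×31.9 = $3,598.06 + $9,889.00 = $13,487.06.
Excess = $13,487.06 − $11,930.01 = $1,557.06.

Extra cost ≈ $1,557 per year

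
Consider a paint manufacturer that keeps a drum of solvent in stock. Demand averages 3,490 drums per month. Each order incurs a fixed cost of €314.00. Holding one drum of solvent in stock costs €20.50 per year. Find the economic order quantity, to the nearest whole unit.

Annual demand D = 3,490 × 12 = 41,880.
EOQ = √(2DS / H) = √(2 × 41,880 × 314 / 20.5).
= √(26,300,640 / 20.5) = √1,282,958.0488 ≈ 1132.677.

Q* ≈ 1,133 drums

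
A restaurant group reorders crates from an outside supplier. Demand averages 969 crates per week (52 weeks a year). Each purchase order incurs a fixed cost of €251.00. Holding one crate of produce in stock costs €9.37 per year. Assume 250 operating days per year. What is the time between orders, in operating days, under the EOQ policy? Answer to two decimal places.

T ≈ 8.15 days

Annual demand D = 969 × 52 = 50,388.
Q* = √(2DS/H) = √(2 × 50,388 × 251 / 9.37) ≈ 1643.03.
Cycle time = Q*/D × 250 = 1643.03 / 50,388 × 250 ≈ 8.152 days.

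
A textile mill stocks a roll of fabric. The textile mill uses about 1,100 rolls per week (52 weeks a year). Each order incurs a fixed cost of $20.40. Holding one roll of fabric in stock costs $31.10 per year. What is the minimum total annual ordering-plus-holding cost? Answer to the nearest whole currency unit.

Annual demand D = 1,100 × 52 = 57,200.
EOQ = √(2DS/H) = √(2 × 57,200 × 20.4 / 31.1) ≈ 273.94.
At Q*, ordering cost (D/Q*)S equals holding cost (Q*/2)H, each = √(DSH/2).
Minimum total = √(2DSH) = √(2 × 57,200 × 20.4 × 31.1) ≈ 8519.386.

TC* ≈ $8,519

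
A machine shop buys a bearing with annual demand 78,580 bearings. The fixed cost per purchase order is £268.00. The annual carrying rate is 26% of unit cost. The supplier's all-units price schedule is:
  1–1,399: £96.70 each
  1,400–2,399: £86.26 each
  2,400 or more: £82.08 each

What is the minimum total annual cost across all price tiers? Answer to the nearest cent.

Holding cost per unit per year at price C is H = 0.26·C.
For each price level, check whether its EOQ is feasible; otherwise the best quantity at that price is the breakpoint.
EOQ at £96.70 = 1294.3 (feasible in tier 1): TC = 78,580×£96.70 + (78,580/1294.3)×268 + (1294.3/2)×0.26×£96.70 = £7,631,227.56.
EOQ at £86.26 = 1370.4 < 1400, so use break Q=1400: TC = 78,580×£86.26 + (78,580/1400.0)×268 + (1400.0/2)×0.26×£86.26 = £6,809,052.58.
EOQ at £82.08 = 1404.9 < 2400, so use break Q=2400: TC = 78,580×£82.08 + (78,580/2400.0)×268 + (2400.0/2)×0.26×£82.08 = £6,484,230.13.
Lowest total cost among the candidates is at Q = 2400.0.

TC* ≈ £6,484,230.13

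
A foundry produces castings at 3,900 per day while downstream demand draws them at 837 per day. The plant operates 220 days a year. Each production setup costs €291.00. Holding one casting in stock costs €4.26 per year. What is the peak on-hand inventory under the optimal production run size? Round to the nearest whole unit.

Annual demand D = 837 × 220 = 184,140.
Production build-up factor (1 − d/p) = 1 − 837/3,900 = 0.7854.
Q* = √(2DS / (H(1 − d/p))) = √(2 × 184,140 × 291 / (4.26 × 0.7854)).
= √(107,169,480 / 3.3457) ≈ 5659.650.
Maximum inventory = Q*(1 − d/p) = 5659.650 × 0.7854 ≈ 4445.002.

I_max ≈ 4,445 castings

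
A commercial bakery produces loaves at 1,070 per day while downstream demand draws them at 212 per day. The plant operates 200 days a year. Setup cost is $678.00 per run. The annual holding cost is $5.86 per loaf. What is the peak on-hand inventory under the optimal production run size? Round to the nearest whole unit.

Annual demand D = 212 × 200 = 42,400.
Production build-up factor (1 − d/p) = 1 − 212/1,070 = 0.8019.
Q* = √(2DS / (H(1 − d/p))) = √(2 × 42,400 × 678 / (5.86 × 0.8019)).
= √(57,494,400 / 4.699) ≈ 3497.939.
Maximum inventory = Q*(1 − d/p) = 3497.939 × 0.8019 ≈ 2804.889.

I_max ≈ 2,805 loaves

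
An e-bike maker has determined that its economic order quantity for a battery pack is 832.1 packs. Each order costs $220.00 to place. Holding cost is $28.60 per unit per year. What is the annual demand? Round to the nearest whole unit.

Squaring Q* = √(2DS/H) gives Q*² = 2DS/H.
From Q* = √(2DS/H): D = Q*²H / (2S) = 832.1² × 28.6 / (2 × 220) = 45005.377.

D ≈ 45,005 packs per year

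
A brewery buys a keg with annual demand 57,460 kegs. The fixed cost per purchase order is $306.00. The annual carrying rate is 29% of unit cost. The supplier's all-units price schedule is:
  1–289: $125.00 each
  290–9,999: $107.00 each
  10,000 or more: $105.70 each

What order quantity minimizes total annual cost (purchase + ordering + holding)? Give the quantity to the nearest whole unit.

Holding cost per unit per year at price C is H = 0.29·C.
For each price level, check whether its EOQ is feasible; otherwise the best quantity at that price is the breakpoint.
Tier 1 ($125.00): EOQ = 984.9 exceeds tier's upper bound 289, so this tier is dominated.
EOQ at $107.00 = 1064.6 (feasible in tier 2): TC = 57,460×$107.00 + (57,460/1064.6)×306 + (1064.6/2)×0.29×$107.00 = $6,181,253.11.
EOQ at $105.70 = 1071.1 < 10000, so use break Q=10000: TC = 57,460×$105.70 + (57,460/10000.0)×306 + (10000.0/2)×0.29×$105.70 = $6,228,545.28.
Lowest total cost is $6,181,253.11 at Q = 1064.6.

Q* ≈ 1,065 kegs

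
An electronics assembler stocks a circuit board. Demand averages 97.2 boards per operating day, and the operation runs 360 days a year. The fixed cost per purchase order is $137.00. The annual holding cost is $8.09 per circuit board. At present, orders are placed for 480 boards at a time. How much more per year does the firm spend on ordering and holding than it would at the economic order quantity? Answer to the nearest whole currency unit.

Extra cost ≈ $3,122 per year

Annual demand D = 97.2 × 360 = 34,992.
EOQ = √(2DS/H) = √(2 × 34,992 × 137 / 8.09) ≈ 1088.64.
Cost at Q* = (D/Q*)S + (Q*/2)H = √(2DSH) ≈ $8,807.12.
Cost at Q = 480: (34,992/480)×137 + (480/2)×8.09 = $9,987.30 + $1,941.60 = $11,928.90.
Excess = $11,928.90 − $8,807.12 = $3,121.78.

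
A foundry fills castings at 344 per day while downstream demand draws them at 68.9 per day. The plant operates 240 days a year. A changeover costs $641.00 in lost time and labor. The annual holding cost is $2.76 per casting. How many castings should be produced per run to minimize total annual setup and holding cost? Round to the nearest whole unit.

Annual demand D = 68.9 × 240 = 16,536.
Production build-up factor (1 − d/p) = 1 − 68.9/344 = 0.7997.
Q* = √(2DS / (H(1 − d/p))) = √(2 × 16,536 × 641 / (2.76 × 0.7997)).
= √(21,199,152 / 2.2072) ≈ 3099.122.

Q* ≈ 3,099 castings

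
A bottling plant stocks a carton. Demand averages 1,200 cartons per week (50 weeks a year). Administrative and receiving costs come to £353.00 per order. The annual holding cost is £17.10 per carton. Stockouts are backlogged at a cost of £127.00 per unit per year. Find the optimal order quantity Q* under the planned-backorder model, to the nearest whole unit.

Annual demand D = 1,200 × 50 = 60,000.
With planned backorders, Q* = √(2DS/H) · √((H+B)/B).
√(2DS/H) = √(2 × 60,000 × 353 / 17.1) = 1573.910.
√((H+B)/B) = √((17.1+127)/127) = 1.0652.
Q* ≈ 1676.525.

Q* ≈ 1,677 cartons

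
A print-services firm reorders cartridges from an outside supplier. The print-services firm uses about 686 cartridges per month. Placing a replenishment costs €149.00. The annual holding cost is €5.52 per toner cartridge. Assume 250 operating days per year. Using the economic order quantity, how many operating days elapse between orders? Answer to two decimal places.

Annual demand D = 686 × 12 = 8,232.
The optimal lot size = √(2DS/H) = √(2 × 8,232 × 149 / 5.52) ≈ 666.64.
Cycle time = Q*/D × 250 = 666.64 / 8,232 × 250 ≈ 20.245 days.

T ≈ 20.25 days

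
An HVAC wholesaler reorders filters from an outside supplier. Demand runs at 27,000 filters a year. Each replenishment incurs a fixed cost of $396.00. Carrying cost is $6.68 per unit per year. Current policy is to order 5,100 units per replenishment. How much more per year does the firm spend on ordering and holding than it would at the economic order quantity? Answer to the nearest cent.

EOQ = √(2DS/H) = √(2 × 27,000 × 396 / 6.68) ≈ 1789.19.
Cost at Q* = (D/Q*)S + (Q*/2)H = √(2DSH) ≈ $11,951.78.
Cost at Q = 5,100: (27,000/5,100)×396 + (5,100/2)×6.68 = $2,096.47 + $17,034.00 = $19,130.47.
Excess = $19,130.47 − $11,951.78 = $7,178.69.

Extra cost ≈ $7,178.69 per year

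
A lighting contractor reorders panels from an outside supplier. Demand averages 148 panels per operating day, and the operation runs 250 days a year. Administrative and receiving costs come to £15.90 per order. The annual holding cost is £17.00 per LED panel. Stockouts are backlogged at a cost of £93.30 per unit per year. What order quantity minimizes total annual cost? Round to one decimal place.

Annual demand D = 148 × 250 = 37,000.
With planned backorders, Q* = √(2DS/H) · √((H+B)/B).
√(2DS/H) = √(2 × 37,000 × 15.9 / 17) = 263.081.
√((H+B)/B) = √((17+93.3)/93.3) = 1.0873.
Q* ≈ 286.047.

Q* ≈ 286.0 panels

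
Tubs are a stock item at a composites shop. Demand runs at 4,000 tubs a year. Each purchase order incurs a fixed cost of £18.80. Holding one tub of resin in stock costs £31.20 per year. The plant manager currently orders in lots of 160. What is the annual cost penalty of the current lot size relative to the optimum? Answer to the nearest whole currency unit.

Extra cost ≈ £800 per year

EOQ = √(2DS/H) = √(2 × 4,000 × 18.8 / 31.2) ≈ 69.43.
Cost at Q* = (D/Q*)S + (Q*/2)H = √(2DSH) ≈ £2,166.21.
Cost at Q = 160: (4,000/160)×18.8 + (160/2)×31.2 = £470.00 + £2,496.00 = £2,966.00.
Excess = £2,966.00 − £2,166.21 = £799.79.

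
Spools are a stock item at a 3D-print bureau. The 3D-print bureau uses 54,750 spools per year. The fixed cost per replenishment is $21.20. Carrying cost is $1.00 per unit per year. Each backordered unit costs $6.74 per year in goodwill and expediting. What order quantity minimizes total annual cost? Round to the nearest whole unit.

With planned backorders, Q* = √(2DS/H) · √((H+B)/B).
√(2DS/H) = √(2 × 54,750 × 21.2 / 1) = 1523.614.
√((H+B)/B) = √((1+6.74)/6.74) = 1.0716.
Q* ≈ 1632.734.

Q* ≈ 1,633 spools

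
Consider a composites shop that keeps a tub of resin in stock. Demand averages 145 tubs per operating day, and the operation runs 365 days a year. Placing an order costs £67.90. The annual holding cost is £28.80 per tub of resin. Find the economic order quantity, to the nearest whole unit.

Annual demand D = 145 × 365 = 52,925.
EOQ = √(2DS / H) = √(2 × 52,925 × 67.9 / 28.8).
= √(7,187,215 / 28.8) = √249,556.0764 ≈ 499.556.

Q* ≈ 500 tubs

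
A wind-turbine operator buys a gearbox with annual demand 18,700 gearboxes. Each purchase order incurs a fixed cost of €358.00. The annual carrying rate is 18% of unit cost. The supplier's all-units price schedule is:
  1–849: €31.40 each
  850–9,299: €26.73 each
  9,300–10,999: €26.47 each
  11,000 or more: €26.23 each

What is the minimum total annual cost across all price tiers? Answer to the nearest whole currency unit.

Holding cost per unit per year at price C is H = 0.18·C.
Evaluate total cost at each tier's feasible EOQ or, if the EOQ is below the tier, at the tier's minimum quantity.
Tier 1 (€31.40): EOQ = 1539.1 exceeds tier's upper bound 849, so this tier is dominated.
EOQ at €26.73 = 1668.2 (feasible in tier 2): TC = 18,700×€26.73 + (18,700/1668.2)×358 + (1668.2/2)×0.18×€26.73 = €507,877.26.
EOQ at €26.47 = 1676.3 < 9300, so use break Q=9300: TC = 18,700×€26.47 + (18,700/9300.0)×358 + (9300.0/2)×0.18×€26.47 = €517,864.24.
EOQ at €26.23 = 1684.0 < 11000, so use break Q=11000: TC = 18,700×€26.23 + (18,700/11000.0)×358 + (11000.0/2)×0.18×€26.23 = €517,077.30.
Lowest total cost among the candidates is at Q = 1668.2.

TC* ≈ €507,877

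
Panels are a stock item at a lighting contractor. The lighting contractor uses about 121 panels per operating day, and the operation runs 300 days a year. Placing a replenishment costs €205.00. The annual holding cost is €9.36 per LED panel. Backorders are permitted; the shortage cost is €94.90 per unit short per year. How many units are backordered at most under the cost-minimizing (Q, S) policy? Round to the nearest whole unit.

Annual demand D = 121 × 300 = 36,300.
With planned backorders, Q* = √(2DS/H) · √((H+B)/B).
√(2DS/H) = √(2 × 36,300 × 205 / 9.36) = 1260.977.
√((H+B)/B) = √((9.36+94.9)/94.9) = 1.0482.
Q* ≈ 1321.701.
S* = Q* · H/(H+B) = 1321.701 × 9.36/104.26 ≈ 118.656.

S* ≈ 119 panels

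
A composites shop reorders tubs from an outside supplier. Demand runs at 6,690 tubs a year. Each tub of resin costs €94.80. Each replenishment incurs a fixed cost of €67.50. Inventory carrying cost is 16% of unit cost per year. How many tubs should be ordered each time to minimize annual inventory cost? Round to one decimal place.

Holding cost H = 0.16 × €94.80 = €15.1680 per unit per year.
EOQ = √(2DS / H) = √(2 × 6,690 × 67.5 / 15.168).
= √(903,150 / 15.168) = √59,543.1171 ≈ 244.015.

Q* ≈ 244.0 tubs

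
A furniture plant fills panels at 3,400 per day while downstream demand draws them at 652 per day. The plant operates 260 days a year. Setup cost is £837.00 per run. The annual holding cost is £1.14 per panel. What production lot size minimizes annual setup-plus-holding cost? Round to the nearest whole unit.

Q* ≈ 17,550 panels

Annual demand D = 652 × 260 = 169,520.
Production build-up factor (1 − d/p) = 1 − 652/3,400 = 0.8082.
Q* = √(2DS / (H(1 − d/p))) = √(2 × 169,520 × 837 / (1.14 × 0.8082)).
= √(283,776,480 / 0.9214) ≈ 17549.586.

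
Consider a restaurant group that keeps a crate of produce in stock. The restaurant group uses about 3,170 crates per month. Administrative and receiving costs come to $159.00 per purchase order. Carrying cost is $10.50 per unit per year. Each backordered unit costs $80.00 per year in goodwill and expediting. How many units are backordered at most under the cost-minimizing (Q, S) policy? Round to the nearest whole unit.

S* ≈ 132 crates

Annual demand D = 3,170 × 12 = 38,040.
With planned backorders, Q* = √(2DS/H) · √((H+B)/B).
√(2DS/H) = √(2 × 38,040 × 159 / 10.5) = 1073.345.
√((H+B)/B) = √((10.5+80)/80) = 1.0636.
Q* ≈ 1141.612.
S* = Q* · H/(H+B) = 1141.612 × 10.5/90.5 ≈ 132.452.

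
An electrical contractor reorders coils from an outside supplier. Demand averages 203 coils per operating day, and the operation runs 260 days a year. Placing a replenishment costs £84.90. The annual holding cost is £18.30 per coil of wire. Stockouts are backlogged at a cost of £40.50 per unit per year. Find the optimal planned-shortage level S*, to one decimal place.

S* ≈ 262.4 coils

Annual demand D = 203 × 260 = 52,780.
With planned backorders, Q* = √(2DS/H) · √((H+B)/B).
√(2DS/H) = √(2 × 52,780 × 84.9 / 18.3) = 699.807.
√((H+B)/B) = √((18.3+40.5)/40.5) = 1.2049.
Q* ≈ 843.217.
S* = Q* · H/(H+B) = 843.217 × 18.3/58.8 ≈ 262.430.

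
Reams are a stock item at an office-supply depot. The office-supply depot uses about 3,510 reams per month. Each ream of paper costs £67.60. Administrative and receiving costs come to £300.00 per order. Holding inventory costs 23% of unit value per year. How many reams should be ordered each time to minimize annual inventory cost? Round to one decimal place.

Annual demand D = 3,510 × 12 = 42,120.
Holding cost H = 0.23 × £67.60 = £15.5480 per unit per year.
EOQ = √(2DS / H) = √(2 × 42,120 × 300 / 15.548).
= √(25,272,000 / 15.548) = √1,625,418.0602 ≈ 1274.919.

Q* ≈ 1,274.9 reams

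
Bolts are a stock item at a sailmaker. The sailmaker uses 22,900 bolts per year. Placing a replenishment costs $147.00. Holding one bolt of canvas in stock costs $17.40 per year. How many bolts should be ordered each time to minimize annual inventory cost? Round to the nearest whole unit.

Q* ≈ 622 bolts

EOQ = √(2DS / H) = √(2 × 22,900 × 147 / 17.4).
= √(6,732,600 / 17.4) = √386,931.0345 ≈ 622.038.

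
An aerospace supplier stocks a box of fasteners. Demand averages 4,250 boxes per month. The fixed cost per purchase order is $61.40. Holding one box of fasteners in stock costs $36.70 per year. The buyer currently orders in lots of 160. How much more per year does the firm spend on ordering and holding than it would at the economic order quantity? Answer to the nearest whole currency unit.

Annual demand D = 4,250 × 12 = 51,000.
EOQ = √(2DS/H) = √(2 × 51,000 × 61.4 / 36.7) ≈ 413.10.
Cost at Q* = (D/Q*)S + (Q*/2)H = √(2DSH) ≈ $15,160.63.
Cost at Q = 160: (51,000/160)×61.4 + (160/2)×36.7 = $19,571.25 + $2,936.00 = $22,507.25.
Excess = $22,507.25 − $15,160.63 = $7,346.62.

Extra cost ≈ $7,347 per year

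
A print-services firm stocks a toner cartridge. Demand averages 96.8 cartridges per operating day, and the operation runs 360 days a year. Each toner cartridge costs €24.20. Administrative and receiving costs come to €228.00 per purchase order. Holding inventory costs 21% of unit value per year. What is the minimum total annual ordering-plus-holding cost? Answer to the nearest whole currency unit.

Annual demand D = 96.8 × 360 = 34,848.
Holding cost H = 0.21 × €24.20 = €5.0820 per unit per year.
The optimal lot size = √(2DS/H) = √(2 × 34,848 × 228 / 5.082) ≈ 1768.29.
At Q*, ordering cost (D/Q*)S equals holding cost (Q*/2)H, each = √(DSH/2).
Minimum total = √(2DSH) = √(2 × 34,848 × 228 × 5.082) ≈ 8986.461.

TC* ≈ €8,986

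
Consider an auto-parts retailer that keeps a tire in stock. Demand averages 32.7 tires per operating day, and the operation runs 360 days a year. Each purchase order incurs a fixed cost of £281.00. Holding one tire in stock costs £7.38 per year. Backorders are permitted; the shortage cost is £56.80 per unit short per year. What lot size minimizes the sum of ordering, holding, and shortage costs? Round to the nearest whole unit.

Q* ≈ 1,006 tires

Annual demand D = 32.7 × 360 = 11,772.
With planned backorders, Q* = √(2DS/H) · √((H+B)/B).
√(2DS/H) = √(2 × 11,772 × 281 / 7.38) = 946.815.
√((H+B)/B) = √((7.38+56.8)/56.8) = 1.0630.
Q* ≈ 1006.447.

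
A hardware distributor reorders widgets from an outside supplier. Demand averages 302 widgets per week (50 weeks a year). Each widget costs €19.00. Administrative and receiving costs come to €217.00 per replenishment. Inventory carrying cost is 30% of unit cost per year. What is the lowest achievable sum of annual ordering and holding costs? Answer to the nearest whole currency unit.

TC* ≈ €6,112

Annual demand D = 302 × 50 = 15,100.
Holding cost H = 0.30 × €19.00 = €5.7000 per unit per year.
The optimal lot size = √(2DS/H) = √(2 × 15,100 × 217 / 5.7) ≈ 1072.25.
At Q*, ordering cost (D/Q*)S equals holding cost (Q*/2)H, each = √(DSH/2).
Minimum total = √(2DSH) = √(2 × 15,100 × 217 × 5.7) ≈ 6111.823.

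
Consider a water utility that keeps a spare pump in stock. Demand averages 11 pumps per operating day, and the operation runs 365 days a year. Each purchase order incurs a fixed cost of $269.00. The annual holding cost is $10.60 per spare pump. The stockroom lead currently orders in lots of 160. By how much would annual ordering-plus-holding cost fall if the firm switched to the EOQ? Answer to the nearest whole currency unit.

Extra cost ≈ $2,813 per year

Annual demand D = 11 × 365 = 4,015.
EOQ = √(2DS/H) = √(2 × 4,015 × 269 / 10.6) ≈ 451.42.
Cost at Q* = (D/Q*)S + (Q*/2)H = √(2DSH) ≈ $4,785.05.
Cost at Q = 160: (4,015/160)×269 + (160/2)×10.6 = $6,750.22 + $848.00 = $7,598.22.
Excess = $7,598.22 − $4,785.05 = $2,813.16.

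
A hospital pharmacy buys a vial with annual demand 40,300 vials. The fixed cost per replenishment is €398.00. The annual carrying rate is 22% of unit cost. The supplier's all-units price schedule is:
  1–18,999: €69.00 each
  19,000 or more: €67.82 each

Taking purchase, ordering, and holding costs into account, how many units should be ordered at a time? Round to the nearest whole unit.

Q* ≈ 1,454 vials

Holding cost per unit per year at price C is H = 0.22·C.
For each price level, check whether its EOQ is feasible; otherwise the best quantity at that price is the breakpoint.
EOQ at €69.00 = 1453.7 (feasible in tier 1): TC = 40,300×€69.00 + (40,300/1453.7)×398 + (1453.7/2)×0.22×€69.00 = €2,802,767.08.
EOQ at €67.82 = 1466.3 < 19000, so use break Q=19000: TC = 40,300×€67.82 + (40,300/19000.0)×398 + (19000.0/2)×0.22×€67.82 = €2,875,733.98.
Lowest total cost is €2,802,767.08 at Q = 1453.7.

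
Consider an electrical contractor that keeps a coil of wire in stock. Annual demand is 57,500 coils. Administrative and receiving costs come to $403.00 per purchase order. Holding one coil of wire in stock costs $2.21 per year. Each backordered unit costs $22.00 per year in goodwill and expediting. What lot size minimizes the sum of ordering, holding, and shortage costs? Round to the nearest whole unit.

Q* ≈ 4,804 coils

With planned backorders, Q* = √(2DS/H) · √((H+B)/B).
√(2DS/H) = √(2 × 57,500 × 403 / 2.21) = 4579.365.
√((H+B)/B) = √((2.21+22)/22) = 1.0490.
Q* ≈ 4803.871.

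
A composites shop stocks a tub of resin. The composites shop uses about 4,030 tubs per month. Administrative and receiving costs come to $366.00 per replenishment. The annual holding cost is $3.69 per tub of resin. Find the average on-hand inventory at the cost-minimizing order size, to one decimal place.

Annual demand D = 4,030 × 12 = 48,360.
The optimal lot size = √(2DS/H) = √(2 × 48,360 × 366 / 3.69) ≈ 3097.32.
Average inventory = Q*/2 ≈ 3097.32 / 2 = 1548.658.

Average inventory ≈ 1,548.7 tubs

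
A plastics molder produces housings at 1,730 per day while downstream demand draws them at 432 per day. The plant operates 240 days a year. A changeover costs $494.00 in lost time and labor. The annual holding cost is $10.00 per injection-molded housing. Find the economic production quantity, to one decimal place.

Q* ≈ 3,695.0 housings

Annual demand D = 432 × 240 = 103,680.
Production build-up factor (1 − d/p) = 1 − 432/1,730 = 0.7503.
Q* = √(2DS / (H(1 − d/p))) = √(2 × 103,680 × 494 / (10 × 0.7503)).
= √(102,435,840 / 7.5029) ≈ 3694.976.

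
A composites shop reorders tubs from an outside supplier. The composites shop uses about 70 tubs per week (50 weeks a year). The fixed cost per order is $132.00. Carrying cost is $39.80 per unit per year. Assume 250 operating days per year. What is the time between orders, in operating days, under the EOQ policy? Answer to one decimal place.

Annual demand D = 70 × 50 = 3,500.
The optimal lot size = √(2DS/H) = √(2 × 3,500 × 132 / 39.8) ≈ 152.37.
Cycle time = Q*/D × 250 = 152.37 / 3,500 × 250 ≈ 10.883 days.

T ≈ 10.9 days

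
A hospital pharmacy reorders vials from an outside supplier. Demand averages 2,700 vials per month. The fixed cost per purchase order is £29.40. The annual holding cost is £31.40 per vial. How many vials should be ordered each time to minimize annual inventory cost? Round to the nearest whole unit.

Q* ≈ 246 vials

Annual demand D = 2,700 × 12 = 32,400.
EOQ = √(2DS / H) = √(2 × 32,400 × 29.4 / 31.4).
= √(1,905,120 / 31.4) = √60,672.6115 ≈ 246.318.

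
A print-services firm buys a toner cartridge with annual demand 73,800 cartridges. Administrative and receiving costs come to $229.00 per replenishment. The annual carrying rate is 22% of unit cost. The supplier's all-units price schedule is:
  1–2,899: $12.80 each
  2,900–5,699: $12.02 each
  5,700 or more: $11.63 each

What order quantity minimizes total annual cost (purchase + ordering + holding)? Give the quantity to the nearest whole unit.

Q* ≈ 5,700 cartridges

Holding cost per unit per year at price C is H = 0.22·C.
For each price level, check whether its EOQ is feasible; otherwise the best quantity at that price is the breakpoint.
Tier 1 ($12.80): EOQ = 3464.5 exceeds tier's upper bound 2899, so this tier is dominated.
EOQ at $12.02 = 3575.2 (feasible in tier 2): TC = 73,800×$12.02 + (73,800/3575.2)×229 + (3575.2/2)×0.22×$12.02 = $896,530.19.
EOQ at $11.63 = 3634.6 < 5700, so use break Q=5700: TC = 73,800×$11.63 + (73,800/5700.0)×229 + (5700.0/2)×0.22×$11.63 = $868,550.96.
Lowest total cost is $868,550.96 at Q = 5700.0.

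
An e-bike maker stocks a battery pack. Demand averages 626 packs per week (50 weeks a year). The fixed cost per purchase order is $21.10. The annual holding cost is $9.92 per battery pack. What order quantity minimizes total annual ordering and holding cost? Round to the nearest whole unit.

Annual demand D = 626 × 50 = 31,300.
EOQ = √(2DS / H) = √(2 × 31,300 × 21.1 / 9.92).
= √(1,320,860 / 9.92) = √133,151.2097 ≈ 364.899.

Q* ≈ 365 packs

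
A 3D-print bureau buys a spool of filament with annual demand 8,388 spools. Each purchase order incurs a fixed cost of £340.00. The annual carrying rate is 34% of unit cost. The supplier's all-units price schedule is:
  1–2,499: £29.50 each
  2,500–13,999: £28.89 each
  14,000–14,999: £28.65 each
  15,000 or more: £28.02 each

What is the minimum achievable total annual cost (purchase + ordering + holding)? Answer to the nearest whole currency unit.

TC* ≈ £255,010

Holding cost per unit per year at price C is H = 0.34·C.
Evaluate total cost at each tier's feasible EOQ or, if the EOQ is below the tier, at the tier's minimum quantity.
EOQ at £29.50 = 754.1 (feasible in tier 1): TC = 8,388×£29.50 + (8,388/754.1)×340 + (754.1/2)×0.34×£29.50 = £255,009.70.
EOQ at £28.89 = 762.0 < 2500, so use break Q=2500: TC = 8,388×£28.89 + (8,388/2500.0)×340 + (2500.0/2)×0.34×£28.89 = £255,748.34.
EOQ at £28.65 = 765.2 < 14000, so use break Q=14000: TC = 8,388×£28.65 + (8,388/14000.0)×340 + (14000.0/2)×0.34×£28.65 = £308,706.91.
EOQ at £28.02 = 773.8 < 15000, so use break Q=15000: TC = 8,388×£28.02 + (8,388/15000.0)×340 + (15000.0/2)×0.34×£28.02 = £306,672.89.
Lowest total cost among the candidates is at Q = 754.1.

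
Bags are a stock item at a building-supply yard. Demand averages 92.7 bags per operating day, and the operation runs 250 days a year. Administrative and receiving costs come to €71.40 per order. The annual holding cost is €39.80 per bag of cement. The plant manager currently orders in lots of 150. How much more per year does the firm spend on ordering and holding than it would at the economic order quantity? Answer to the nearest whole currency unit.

Annual demand D = 92.7 × 250 = 23,175.
EOQ = √(2DS/H) = √(2 × 23,175 × 71.4 / 39.8) ≈ 288.36.
Cost at Q* = (D/Q*)S + (Q*/2)H = √(2DSH) ≈ €11,476.66.
Cost at Q = 150: (23,175/150)×71.4 + (150/2)×39.8 = €11,031.30 + €2,985.00 = €14,016.30.
Excess = €14,016.30 − €11,476.66 = €2,539.64.

Extra cost ≈ €2,540 per year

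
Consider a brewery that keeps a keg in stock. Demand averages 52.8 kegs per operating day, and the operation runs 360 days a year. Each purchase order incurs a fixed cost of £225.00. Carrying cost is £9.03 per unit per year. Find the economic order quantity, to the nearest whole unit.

Annual demand D = 52.8 × 360 = 19,008.
EOQ = √(2DS / H) = √(2 × 19,008 × 225 / 9.03).
= √(8,553,600 / 9.03) = √947,242.5249 ≈ 973.264.

Q* ≈ 973 kegs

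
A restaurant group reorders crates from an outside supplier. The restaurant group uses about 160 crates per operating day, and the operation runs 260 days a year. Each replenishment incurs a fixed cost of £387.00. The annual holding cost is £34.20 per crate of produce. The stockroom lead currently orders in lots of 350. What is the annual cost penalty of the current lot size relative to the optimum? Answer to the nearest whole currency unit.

Annual demand D = 160 × 260 = 41,600.
EOQ = √(2DS/H) = √(2 × 41,600 × 387 / 34.2) ≈ 970.30.
Cost at Q* = (D/Q*)S + (Q*/2)H = √(2DSH) ≈ £33,184.11.
Cost at Q = 350: (41,600/350)×387 + (350/2)×34.2 = £45,997.71 + £5,985.00 = £51,982.71.
Excess = £51,982.71 − £33,184.11 = £18,798.60.

Extra cost ≈ £18,799 per year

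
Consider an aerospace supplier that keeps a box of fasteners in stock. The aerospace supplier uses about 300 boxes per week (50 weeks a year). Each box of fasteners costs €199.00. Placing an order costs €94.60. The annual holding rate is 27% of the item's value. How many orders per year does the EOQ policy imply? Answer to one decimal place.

N ≈ 65.3 orders per year

Annual demand D = 300 × 50 = 15,000.
Holding cost H = 0.27 × €199.00 = €53.7300 per unit per year.
EOQ = √(2DS/H) = √(2 × 15,000 × 94.6 / 53.73) ≈ 229.83.
Orders per year = D / Q* = 15,000 / 229.83 ≈ 65.267.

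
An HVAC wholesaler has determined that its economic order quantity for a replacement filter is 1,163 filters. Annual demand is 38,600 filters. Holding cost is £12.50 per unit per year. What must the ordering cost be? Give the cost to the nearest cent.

S ≈ £219.00

The basic EOQ model gives Q* = √(2DS/H); rearrange for the unknown.
From Q* = √(2DS/H): S = Q*²H / (2D) = 1,163² × 12.5 / (2 × 38,600) = 219.0040.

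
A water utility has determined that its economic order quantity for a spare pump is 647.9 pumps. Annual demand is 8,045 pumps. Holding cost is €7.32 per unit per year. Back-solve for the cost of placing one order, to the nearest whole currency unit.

S ≈ €191

Squaring Q* = √(2DS/H) gives Q*² = 2DS/H.
From Q* = √(2DS/H): S = Q*²H / (2D) = 647.9² × 7.32 / (2 × 8,045) = 190.9726.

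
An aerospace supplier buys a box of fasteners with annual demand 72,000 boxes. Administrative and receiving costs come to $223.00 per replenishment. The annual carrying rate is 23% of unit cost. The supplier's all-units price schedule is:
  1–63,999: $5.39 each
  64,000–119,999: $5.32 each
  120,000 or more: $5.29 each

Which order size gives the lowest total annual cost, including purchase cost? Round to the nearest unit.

Q* ≈ 5,090 boxes

Holding cost per unit per year at price C is H = 0.23·C.
For each price level, check whether its EOQ is feasible; otherwise the best quantity at that price is the breakpoint.
EOQ at $5.39 = 5089.5 (feasible in tier 1): TC = 72,000×$5.39 + (72,000/5089.5)×223 + (5089.5/2)×0.23×$5.39 = $394,389.46.
EOQ at $5.32 = 5122.9 < 64000, so use break Q=64000: TC = 72,000×$5.32 + (72,000/64000.0)×223 + (64000.0/2)×0.23×$5.32 = $422,446.08.
EOQ at $5.29 = 5137.4 < 120000, so use break Q=120000: TC = 72,000×$5.29 + (72,000/120000.0)×223 + (120000.0/2)×0.23×$5.29 = $454,015.80.
Lowest total cost is $394,389.46 at Q = 5089.5.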